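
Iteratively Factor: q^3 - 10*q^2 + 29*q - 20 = (q - 5)*(q^2 - 5*q + 4) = (q - 5)*(q - 4)*(q - 1)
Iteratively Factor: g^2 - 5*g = (g - 5)*(g)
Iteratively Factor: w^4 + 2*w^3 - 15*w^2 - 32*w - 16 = (w - 4)*(w^3 + 6*w^2 + 9*w + 4) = (w - 4)*(w + 4)*(w^2 + 2*w + 1) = (w - 4)*(w + 1)*(w + 4)*(w + 1)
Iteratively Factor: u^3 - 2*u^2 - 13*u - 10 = (u - 5)*(u^2 + 3*u + 2) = (u - 5)*(u + 2)*(u + 1)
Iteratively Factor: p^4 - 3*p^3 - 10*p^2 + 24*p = (p - 4)*(p^3 + p^2 - 6*p) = (p - 4)*(p + 3)*(p^2 - 2*p) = (p - 4)*(p - 2)*(p + 3)*(p)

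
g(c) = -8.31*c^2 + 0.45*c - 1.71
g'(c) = 0.45 - 16.62*c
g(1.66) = -23.86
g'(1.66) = -27.14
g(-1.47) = -20.33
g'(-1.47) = 24.88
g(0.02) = -1.70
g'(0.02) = 0.12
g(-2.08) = -38.60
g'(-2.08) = 35.02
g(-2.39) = -50.25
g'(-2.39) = 40.17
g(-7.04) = -416.73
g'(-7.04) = 117.45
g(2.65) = -58.87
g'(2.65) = -43.59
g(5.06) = -212.20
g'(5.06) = -83.65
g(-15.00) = -1878.21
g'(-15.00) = 249.75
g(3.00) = -75.15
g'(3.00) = -49.41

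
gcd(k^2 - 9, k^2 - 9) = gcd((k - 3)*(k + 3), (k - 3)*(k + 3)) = k^2 - 9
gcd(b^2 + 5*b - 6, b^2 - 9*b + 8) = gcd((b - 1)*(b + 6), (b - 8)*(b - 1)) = b - 1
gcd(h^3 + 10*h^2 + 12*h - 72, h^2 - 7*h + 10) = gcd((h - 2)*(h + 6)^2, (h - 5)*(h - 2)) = h - 2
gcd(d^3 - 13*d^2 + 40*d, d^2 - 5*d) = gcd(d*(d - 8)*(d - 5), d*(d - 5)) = d^2 - 5*d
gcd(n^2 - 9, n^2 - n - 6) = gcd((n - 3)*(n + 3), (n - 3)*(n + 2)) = n - 3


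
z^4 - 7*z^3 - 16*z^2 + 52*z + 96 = (z - 8)*(z - 3)*(z + 2)^2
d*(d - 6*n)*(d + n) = d^3 - 5*d^2*n - 6*d*n^2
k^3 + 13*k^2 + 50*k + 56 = (k + 2)*(k + 4)*(k + 7)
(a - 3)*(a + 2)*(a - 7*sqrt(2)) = a^3 - 7*sqrt(2)*a^2 - a^2 - 6*a + 7*sqrt(2)*a + 42*sqrt(2)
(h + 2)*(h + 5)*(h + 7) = h^3 + 14*h^2 + 59*h + 70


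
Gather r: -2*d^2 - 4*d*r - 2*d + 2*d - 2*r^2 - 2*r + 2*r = -2*d^2 - 4*d*r - 2*r^2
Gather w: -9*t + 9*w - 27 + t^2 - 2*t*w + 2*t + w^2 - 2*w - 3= t^2 - 7*t + w^2 + w*(7 - 2*t) - 30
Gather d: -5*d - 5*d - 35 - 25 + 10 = -10*d - 50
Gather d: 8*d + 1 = 8*d + 1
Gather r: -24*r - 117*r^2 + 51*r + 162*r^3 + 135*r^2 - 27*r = 162*r^3 + 18*r^2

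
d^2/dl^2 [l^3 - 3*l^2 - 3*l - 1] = 6*l - 6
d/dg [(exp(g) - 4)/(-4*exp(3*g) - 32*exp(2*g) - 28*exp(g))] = (exp(3*g)/2 - exp(2*g) - 16*exp(g) - 7)*exp(-g)/(exp(4*g) + 16*exp(3*g) + 78*exp(2*g) + 112*exp(g) + 49)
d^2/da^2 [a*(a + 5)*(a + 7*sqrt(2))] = 6*a + 10 + 14*sqrt(2)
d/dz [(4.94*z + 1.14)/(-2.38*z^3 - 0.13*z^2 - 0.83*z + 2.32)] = (23.5144*z^3 + 8.7818*z^2 + 0.2964*z + 12.407)/(5.6644*z^6 + 0.6188*z^5 + 3.9677*z^4 - 10.8274*z^3 + 0.0857*z^2 - 3.8512*z + 5.3824)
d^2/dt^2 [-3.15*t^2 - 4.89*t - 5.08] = -6.30000000000000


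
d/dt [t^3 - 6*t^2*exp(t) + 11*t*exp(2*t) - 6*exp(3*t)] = -6*t^2*exp(t) + 3*t^2 + 22*t*exp(2*t) - 12*t*exp(t) - 18*exp(3*t) + 11*exp(2*t)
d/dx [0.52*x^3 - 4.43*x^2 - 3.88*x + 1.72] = 1.56*x^2 - 8.86*x - 3.88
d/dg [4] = 0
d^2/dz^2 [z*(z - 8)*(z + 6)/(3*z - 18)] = 2*(z^3 - 18*z^2 + 108*z - 360)/(3*(z^3 - 18*z^2 + 108*z - 216))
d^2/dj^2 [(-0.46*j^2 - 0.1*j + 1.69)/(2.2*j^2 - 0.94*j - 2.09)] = (-2.87056*j^3 + 36.38712*j^2 - 23.72832*j + 14.902076)/(10.648*j^6 - 13.6488*j^5 - 24.51504*j^4 + 25.102136*j^3 + 23.289288*j^2 - 12.318042*j - 9.129329)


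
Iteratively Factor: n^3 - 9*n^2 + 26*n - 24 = (n - 2)*(n^2 - 7*n + 12) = (n - 3)*(n - 2)*(n - 4)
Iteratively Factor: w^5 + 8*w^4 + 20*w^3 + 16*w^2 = (w + 2)*(w^4 + 6*w^3 + 8*w^2) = w*(w + 2)*(w^3 + 6*w^2 + 8*w) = w*(w + 2)^2*(w^2 + 4*w) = w*(w + 2)^2*(w + 4)*(w)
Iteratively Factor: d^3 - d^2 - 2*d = (d)*(d^2 - d - 2) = d*(d + 1)*(d - 2)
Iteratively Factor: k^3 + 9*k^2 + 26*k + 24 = (k + 2)*(k^2 + 7*k + 12) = (k + 2)*(k + 3)*(k + 4)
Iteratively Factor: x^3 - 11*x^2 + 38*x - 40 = (x - 4)*(x^2 - 7*x + 10) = (x - 4)*(x - 2)*(x - 5)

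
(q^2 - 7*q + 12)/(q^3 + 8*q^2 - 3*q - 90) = (q - 4)/(q^2 + 11*q + 30)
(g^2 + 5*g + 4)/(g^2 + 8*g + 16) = (g + 1)/(g + 4)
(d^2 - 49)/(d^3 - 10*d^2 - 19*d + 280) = (d + 7)/(d^2 - 3*d - 40)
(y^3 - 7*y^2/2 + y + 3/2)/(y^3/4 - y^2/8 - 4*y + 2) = 4*(2*y^3 - 7*y^2 + 2*y + 3)/(2*y^3 - y^2 - 32*y + 16)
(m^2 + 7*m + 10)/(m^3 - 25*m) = (m + 2)/(m*(m - 5))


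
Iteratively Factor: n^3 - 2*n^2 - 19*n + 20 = (n - 5)*(n^2 + 3*n - 4) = (n - 5)*(n + 4)*(n - 1)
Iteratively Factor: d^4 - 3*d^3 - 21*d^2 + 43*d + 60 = (d - 3)*(d^3 - 21*d - 20) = (d - 3)*(d + 4)*(d^2 - 4*d - 5) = (d - 3)*(d + 1)*(d + 4)*(d - 5)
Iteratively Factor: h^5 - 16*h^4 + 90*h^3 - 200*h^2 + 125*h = (h)*(h^4 - 16*h^3 + 90*h^2 - 200*h + 125) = h*(h - 5)*(h^3 - 11*h^2 + 35*h - 25) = h*(h - 5)^2*(h^2 - 6*h + 5) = h*(h - 5)^3*(h - 1)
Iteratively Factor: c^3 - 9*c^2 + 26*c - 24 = (c - 3)*(c^2 - 6*c + 8) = (c - 4)*(c - 3)*(c - 2)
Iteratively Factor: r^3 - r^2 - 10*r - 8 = (r + 1)*(r^2 - 2*r - 8) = (r - 4)*(r + 1)*(r + 2)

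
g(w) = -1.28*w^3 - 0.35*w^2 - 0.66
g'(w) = -3.84*w^2 - 0.7*w = w*(-3.84*w - 0.7)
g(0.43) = -0.83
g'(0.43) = -1.01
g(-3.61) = 55.00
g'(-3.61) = -47.52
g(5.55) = -230.26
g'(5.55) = -122.17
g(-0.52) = -0.57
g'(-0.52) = -0.67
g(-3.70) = 59.38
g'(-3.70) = -49.98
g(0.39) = -0.79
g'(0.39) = -0.86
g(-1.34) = 1.79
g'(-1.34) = -5.96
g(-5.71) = 226.23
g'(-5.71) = -121.20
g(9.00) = -962.13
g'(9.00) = -317.34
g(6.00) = -289.74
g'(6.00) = -142.44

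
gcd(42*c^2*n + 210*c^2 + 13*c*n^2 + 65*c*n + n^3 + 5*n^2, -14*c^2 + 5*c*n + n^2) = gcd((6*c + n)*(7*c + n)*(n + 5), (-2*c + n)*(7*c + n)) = 7*c + n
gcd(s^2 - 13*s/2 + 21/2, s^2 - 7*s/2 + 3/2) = s - 3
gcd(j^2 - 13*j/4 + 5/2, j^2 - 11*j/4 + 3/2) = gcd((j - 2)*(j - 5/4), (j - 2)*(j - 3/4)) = j - 2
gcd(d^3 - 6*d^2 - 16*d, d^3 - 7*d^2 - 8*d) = d^2 - 8*d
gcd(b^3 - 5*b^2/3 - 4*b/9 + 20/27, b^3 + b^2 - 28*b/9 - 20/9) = b^2 - b - 10/9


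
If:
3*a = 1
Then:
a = 1/3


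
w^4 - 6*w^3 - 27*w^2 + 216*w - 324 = (w - 6)*(w - 3)^2*(w + 6)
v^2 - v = v*(v - 1)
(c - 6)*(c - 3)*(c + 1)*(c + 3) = c^4 - 5*c^3 - 15*c^2 + 45*c + 54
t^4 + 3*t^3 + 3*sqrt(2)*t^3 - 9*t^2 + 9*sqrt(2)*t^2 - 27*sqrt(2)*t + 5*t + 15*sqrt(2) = (t - 1)^2*(t + 5)*(t + 3*sqrt(2))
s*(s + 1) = s^2 + s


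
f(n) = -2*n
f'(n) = -2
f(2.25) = -4.50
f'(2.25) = -2.00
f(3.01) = -6.02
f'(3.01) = -2.00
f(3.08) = -6.16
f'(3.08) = -2.00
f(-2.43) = 4.86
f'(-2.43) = -2.00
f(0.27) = -0.54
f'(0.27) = -2.00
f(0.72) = -1.44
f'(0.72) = -2.00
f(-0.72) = 1.44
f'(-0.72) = -2.00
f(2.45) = -4.90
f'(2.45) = -2.00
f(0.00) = 0.00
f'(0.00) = -2.00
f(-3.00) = 6.00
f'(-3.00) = -2.00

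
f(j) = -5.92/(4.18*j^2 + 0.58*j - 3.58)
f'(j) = -5.92*(-8.36*j - 0.58)/(4.18*j^2 + 0.58*j - 3.58)^2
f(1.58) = -0.76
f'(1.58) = 1.35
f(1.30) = -1.40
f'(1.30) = 3.77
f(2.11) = -0.36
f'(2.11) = 0.41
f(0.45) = 2.39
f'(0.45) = 4.20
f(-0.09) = 1.65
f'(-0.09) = -0.08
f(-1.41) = -1.51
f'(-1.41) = -4.33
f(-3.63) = -0.12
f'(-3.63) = -0.07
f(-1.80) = -0.66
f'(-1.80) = -1.08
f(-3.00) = -0.18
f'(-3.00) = -0.14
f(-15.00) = -0.01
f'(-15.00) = -0.00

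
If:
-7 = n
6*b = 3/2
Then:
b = 1/4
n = -7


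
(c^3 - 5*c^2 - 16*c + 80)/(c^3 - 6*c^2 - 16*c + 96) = (c - 5)/(c - 6)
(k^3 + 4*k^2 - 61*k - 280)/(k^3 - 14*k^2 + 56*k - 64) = (k^2 + 12*k + 35)/(k^2 - 6*k + 8)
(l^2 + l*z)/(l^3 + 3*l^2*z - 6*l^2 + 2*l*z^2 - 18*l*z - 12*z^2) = l/(l^2 + 2*l*z - 6*l - 12*z)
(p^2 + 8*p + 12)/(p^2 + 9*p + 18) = (p + 2)/(p + 3)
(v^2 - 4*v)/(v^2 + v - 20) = v/(v + 5)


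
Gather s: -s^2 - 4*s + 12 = -s^2 - 4*s + 12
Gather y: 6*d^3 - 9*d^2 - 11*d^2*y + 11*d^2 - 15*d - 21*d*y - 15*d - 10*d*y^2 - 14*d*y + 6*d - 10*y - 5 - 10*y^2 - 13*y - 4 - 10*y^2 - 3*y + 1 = 6*d^3 + 2*d^2 - 24*d + y^2*(-10*d - 20) + y*(-11*d^2 - 35*d - 26) - 8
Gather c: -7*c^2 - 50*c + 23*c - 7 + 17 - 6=-7*c^2 - 27*c + 4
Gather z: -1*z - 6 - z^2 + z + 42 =36 - z^2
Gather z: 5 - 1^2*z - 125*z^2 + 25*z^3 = 25*z^3 - 125*z^2 - z + 5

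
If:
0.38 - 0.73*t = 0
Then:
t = 0.52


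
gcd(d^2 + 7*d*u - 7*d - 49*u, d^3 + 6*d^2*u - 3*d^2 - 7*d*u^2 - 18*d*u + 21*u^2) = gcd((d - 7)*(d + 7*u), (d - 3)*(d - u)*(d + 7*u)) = d + 7*u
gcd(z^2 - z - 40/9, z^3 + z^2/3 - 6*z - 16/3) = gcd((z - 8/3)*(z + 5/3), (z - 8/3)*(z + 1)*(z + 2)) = z - 8/3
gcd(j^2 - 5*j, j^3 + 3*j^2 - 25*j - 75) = j - 5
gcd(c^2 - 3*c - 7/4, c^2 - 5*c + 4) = 1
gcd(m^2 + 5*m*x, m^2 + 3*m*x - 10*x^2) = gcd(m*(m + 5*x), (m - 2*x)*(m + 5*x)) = m + 5*x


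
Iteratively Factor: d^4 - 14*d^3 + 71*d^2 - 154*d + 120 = (d - 2)*(d^3 - 12*d^2 + 47*d - 60) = (d - 5)*(d - 2)*(d^2 - 7*d + 12) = (d - 5)*(d - 3)*(d - 2)*(d - 4)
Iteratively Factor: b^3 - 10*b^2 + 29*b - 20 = (b - 5)*(b^2 - 5*b + 4) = (b - 5)*(b - 1)*(b - 4)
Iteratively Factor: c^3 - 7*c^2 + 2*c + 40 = (c + 2)*(c^2 - 9*c + 20) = (c - 4)*(c + 2)*(c - 5)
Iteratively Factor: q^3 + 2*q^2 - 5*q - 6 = (q + 3)*(q^2 - q - 2) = (q + 1)*(q + 3)*(q - 2)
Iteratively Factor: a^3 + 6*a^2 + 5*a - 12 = (a - 1)*(a^2 + 7*a + 12) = (a - 1)*(a + 3)*(a + 4)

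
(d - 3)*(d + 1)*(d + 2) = d^3 - 7*d - 6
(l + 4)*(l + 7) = l^2 + 11*l + 28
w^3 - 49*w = w*(w - 7)*(w + 7)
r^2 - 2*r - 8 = (r - 4)*(r + 2)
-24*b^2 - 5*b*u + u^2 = (-8*b + u)*(3*b + u)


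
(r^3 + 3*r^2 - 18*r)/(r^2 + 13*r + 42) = r*(r - 3)/(r + 7)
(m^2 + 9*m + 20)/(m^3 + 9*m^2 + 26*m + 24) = (m + 5)/(m^2 + 5*m + 6)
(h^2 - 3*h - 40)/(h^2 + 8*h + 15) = (h - 8)/(h + 3)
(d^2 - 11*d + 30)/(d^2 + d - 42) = (d - 5)/(d + 7)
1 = 1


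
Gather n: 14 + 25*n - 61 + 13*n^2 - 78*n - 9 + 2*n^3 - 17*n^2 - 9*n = 2*n^3 - 4*n^2 - 62*n - 56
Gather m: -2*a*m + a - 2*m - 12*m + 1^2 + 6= a + m*(-2*a - 14) + 7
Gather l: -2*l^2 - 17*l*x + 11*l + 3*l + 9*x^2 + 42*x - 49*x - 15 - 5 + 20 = -2*l^2 + l*(14 - 17*x) + 9*x^2 - 7*x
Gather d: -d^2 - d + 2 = -d^2 - d + 2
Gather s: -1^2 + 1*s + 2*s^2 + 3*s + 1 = 2*s^2 + 4*s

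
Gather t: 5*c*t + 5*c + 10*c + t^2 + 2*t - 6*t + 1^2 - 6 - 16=15*c + t^2 + t*(5*c - 4) - 21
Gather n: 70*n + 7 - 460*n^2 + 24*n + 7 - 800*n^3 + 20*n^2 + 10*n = -800*n^3 - 440*n^2 + 104*n + 14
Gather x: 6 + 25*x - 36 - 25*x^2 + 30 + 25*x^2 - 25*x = 0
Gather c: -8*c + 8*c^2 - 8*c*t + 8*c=8*c^2 - 8*c*t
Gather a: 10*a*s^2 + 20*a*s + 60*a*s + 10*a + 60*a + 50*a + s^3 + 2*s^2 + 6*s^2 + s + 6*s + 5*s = a*(10*s^2 + 80*s + 120) + s^3 + 8*s^2 + 12*s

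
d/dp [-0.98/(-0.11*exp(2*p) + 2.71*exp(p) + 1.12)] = (2.6558 - 0.2156*exp(p))*exp(p)/(-0.11*exp(2*p) + 2.71*exp(p) + 1.12)^2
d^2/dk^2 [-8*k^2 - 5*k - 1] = -16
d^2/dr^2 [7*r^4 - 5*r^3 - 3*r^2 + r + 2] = 84*r^2 - 30*r - 6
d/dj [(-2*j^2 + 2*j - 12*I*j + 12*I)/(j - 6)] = 2*(-j^2 + 12*j - 6 + 30*I)/(j^2 - 12*j + 36)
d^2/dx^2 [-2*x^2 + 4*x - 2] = -4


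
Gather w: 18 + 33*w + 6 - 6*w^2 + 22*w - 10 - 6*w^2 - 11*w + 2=-12*w^2 + 44*w + 16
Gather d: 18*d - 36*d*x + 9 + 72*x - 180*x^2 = d*(18 - 36*x) - 180*x^2 + 72*x + 9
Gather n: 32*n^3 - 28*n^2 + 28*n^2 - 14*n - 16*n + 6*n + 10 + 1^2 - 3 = 32*n^3 - 24*n + 8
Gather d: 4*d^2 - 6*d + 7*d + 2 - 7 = 4*d^2 + d - 5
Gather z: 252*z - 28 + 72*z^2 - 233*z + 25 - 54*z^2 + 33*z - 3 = 18*z^2 + 52*z - 6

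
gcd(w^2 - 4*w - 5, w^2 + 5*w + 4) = w + 1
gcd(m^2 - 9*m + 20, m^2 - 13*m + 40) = m - 5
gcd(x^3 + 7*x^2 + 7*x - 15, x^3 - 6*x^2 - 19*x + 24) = x^2 + 2*x - 3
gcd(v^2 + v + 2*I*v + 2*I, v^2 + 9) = 1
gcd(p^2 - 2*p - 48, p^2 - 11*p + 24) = p - 8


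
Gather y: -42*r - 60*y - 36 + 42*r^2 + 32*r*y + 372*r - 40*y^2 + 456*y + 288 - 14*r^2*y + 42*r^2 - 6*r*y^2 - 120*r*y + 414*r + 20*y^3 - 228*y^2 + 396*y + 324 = 84*r^2 + 744*r + 20*y^3 + y^2*(-6*r - 268) + y*(-14*r^2 - 88*r + 792) + 576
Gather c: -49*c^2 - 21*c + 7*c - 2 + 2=-49*c^2 - 14*c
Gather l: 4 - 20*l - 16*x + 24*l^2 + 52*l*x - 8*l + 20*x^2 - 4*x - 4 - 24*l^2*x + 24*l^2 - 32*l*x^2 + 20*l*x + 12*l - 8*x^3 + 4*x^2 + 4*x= l^2*(48 - 24*x) + l*(-32*x^2 + 72*x - 16) - 8*x^3 + 24*x^2 - 16*x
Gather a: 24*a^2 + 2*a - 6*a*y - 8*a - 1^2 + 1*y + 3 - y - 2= 24*a^2 + a*(-6*y - 6)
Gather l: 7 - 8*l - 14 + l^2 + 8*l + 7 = l^2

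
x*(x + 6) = x^2 + 6*x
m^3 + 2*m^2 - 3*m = m*(m - 1)*(m + 3)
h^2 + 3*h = h*(h + 3)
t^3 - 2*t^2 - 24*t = t*(t - 6)*(t + 4)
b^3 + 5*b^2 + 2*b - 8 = (b - 1)*(b + 2)*(b + 4)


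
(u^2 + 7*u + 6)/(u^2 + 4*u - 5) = (u^2 + 7*u + 6)/(u^2 + 4*u - 5)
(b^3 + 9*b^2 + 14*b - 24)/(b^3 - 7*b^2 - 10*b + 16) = (b^2 + 10*b + 24)/(b^2 - 6*b - 16)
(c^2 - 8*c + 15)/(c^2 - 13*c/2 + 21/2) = 2*(c - 5)/(2*c - 7)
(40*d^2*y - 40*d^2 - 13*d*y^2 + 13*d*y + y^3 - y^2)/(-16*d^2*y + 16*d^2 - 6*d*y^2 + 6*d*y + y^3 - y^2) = (-5*d + y)/(2*d + y)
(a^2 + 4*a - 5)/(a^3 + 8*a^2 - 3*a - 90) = (a - 1)/(a^2 + 3*a - 18)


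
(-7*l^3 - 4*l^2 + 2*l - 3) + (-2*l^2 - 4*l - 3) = -7*l^3 - 6*l^2 - 2*l - 6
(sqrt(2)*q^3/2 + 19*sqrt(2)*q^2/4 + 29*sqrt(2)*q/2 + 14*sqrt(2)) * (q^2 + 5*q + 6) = sqrt(2)*q^5/2 + 29*sqrt(2)*q^4/4 + 165*sqrt(2)*q^3/4 + 115*sqrt(2)*q^2 + 157*sqrt(2)*q + 84*sqrt(2)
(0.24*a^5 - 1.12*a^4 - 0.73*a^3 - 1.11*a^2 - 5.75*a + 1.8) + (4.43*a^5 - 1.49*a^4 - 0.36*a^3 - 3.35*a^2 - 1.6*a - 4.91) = 4.67*a^5 - 2.61*a^4 - 1.09*a^3 - 4.46*a^2 - 7.35*a - 3.11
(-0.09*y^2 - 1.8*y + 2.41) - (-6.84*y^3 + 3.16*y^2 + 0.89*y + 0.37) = 6.84*y^3 - 3.25*y^2 - 2.69*y + 2.04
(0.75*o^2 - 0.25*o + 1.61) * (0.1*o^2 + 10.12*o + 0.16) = 0.075*o^4 + 7.565*o^3 - 2.249*o^2 + 16.2532*o + 0.2576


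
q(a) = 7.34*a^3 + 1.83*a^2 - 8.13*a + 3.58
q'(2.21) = 107.51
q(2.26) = 79.28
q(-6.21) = -1633.17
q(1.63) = 26.98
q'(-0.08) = -8.28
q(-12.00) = -12318.86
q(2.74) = 146.03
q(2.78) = 152.82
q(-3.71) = -315.89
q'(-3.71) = 281.38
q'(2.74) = 167.22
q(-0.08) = 4.24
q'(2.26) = 112.61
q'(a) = 22.02*a^2 + 3.66*a - 8.13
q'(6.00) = 806.55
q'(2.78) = 172.22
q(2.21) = 73.78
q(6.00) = 1606.12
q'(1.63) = 56.34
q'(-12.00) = 3118.83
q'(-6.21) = 818.32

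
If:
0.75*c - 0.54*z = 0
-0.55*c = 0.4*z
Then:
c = 0.00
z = 0.00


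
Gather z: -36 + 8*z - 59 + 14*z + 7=22*z - 88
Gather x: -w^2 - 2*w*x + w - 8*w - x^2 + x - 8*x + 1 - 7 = -w^2 - 7*w - x^2 + x*(-2*w - 7) - 6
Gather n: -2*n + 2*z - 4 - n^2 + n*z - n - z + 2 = -n^2 + n*(z - 3) + z - 2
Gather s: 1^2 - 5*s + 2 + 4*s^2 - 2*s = 4*s^2 - 7*s + 3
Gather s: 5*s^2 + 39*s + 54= 5*s^2 + 39*s + 54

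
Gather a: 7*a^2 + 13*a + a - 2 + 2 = 7*a^2 + 14*a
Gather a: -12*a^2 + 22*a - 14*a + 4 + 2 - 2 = -12*a^2 + 8*a + 4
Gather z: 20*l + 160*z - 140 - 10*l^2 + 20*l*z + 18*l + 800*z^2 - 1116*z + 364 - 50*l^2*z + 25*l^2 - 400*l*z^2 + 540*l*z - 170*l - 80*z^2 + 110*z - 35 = 15*l^2 - 132*l + z^2*(720 - 400*l) + z*(-50*l^2 + 560*l - 846) + 189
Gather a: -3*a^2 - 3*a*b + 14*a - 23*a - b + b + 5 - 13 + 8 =-3*a^2 + a*(-3*b - 9)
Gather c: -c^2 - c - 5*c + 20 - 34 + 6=-c^2 - 6*c - 8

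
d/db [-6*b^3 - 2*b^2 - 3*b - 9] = -18*b^2 - 4*b - 3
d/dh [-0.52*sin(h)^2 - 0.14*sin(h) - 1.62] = -(1.04*sin(h) + 0.14)*cos(h)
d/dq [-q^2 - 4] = -2*q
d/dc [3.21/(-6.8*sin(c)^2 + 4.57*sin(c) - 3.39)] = (43.656*sin(c) - 14.6697)*cos(c)/(6.8*sin(c)^2 - 4.57*sin(c) + 3.39)^2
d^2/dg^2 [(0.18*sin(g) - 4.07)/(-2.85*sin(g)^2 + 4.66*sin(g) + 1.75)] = (-1.46205*sin(g)^5 + 129.84372*sin(g)^4 - 164.62341*sin(g)^3 - 27.304558*sin(g)^2 + 295.96642*sin(g) - 220.299034)/(-2.85*sin(g)^2 + 4.66*sin(g) + 1.75)^3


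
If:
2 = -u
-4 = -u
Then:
No Solution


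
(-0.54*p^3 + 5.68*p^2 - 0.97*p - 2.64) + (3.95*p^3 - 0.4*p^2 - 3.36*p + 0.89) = 3.41*p^3 + 5.28*p^2 - 4.33*p - 1.75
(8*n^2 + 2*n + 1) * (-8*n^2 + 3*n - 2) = -64*n^4 + 8*n^3 - 18*n^2 - n - 2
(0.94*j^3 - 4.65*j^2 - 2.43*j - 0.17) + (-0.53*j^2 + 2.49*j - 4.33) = 0.94*j^3 - 5.18*j^2 + 0.0600000000000001*j - 4.5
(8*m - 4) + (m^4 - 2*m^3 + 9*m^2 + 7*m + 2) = m^4 - 2*m^3 + 9*m^2 + 15*m - 2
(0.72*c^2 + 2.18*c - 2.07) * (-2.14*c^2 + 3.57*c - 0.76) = -1.5408*c^4 - 2.0948*c^3 + 11.6652*c^2 - 9.0467*c + 1.5732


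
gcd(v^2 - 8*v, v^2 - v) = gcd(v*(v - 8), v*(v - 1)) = v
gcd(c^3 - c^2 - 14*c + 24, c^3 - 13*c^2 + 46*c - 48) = c^2 - 5*c + 6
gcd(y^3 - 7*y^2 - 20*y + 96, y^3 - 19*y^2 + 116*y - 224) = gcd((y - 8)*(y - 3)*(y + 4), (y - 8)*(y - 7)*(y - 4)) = y - 8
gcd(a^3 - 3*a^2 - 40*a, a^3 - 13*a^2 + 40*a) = a^2 - 8*a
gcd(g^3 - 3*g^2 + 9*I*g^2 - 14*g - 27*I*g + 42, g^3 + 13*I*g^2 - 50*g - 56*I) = g^2 + 9*I*g - 14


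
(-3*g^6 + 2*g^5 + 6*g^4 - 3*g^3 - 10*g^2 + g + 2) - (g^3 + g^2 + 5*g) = -3*g^6 + 2*g^5 + 6*g^4 - 4*g^3 - 11*g^2 - 4*g + 2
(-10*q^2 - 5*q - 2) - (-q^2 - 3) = -9*q^2 - 5*q + 1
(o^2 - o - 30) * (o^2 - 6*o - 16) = o^4 - 7*o^3 - 40*o^2 + 196*o + 480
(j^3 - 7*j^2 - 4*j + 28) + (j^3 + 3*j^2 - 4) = 2*j^3 - 4*j^2 - 4*j + 24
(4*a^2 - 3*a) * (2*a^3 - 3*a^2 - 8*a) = 8*a^5 - 18*a^4 - 23*a^3 + 24*a^2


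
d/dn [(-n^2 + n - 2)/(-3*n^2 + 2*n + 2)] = (n^2 - 16*n + 6)/(9*n^4 - 12*n^3 - 8*n^2 + 8*n + 4)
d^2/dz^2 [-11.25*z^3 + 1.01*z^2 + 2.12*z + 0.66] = 2.02 - 67.5*z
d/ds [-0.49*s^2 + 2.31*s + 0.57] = 2.31 - 0.98*s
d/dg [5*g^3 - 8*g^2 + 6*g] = 15*g^2 - 16*g + 6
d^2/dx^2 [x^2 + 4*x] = 2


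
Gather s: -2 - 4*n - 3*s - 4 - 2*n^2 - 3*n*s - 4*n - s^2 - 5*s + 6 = -2*n^2 - 8*n - s^2 + s*(-3*n - 8)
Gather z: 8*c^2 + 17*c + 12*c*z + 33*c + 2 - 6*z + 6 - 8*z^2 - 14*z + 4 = 8*c^2 + 50*c - 8*z^2 + z*(12*c - 20) + 12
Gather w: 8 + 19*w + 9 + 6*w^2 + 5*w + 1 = 6*w^2 + 24*w + 18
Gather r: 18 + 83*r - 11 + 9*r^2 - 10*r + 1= 9*r^2 + 73*r + 8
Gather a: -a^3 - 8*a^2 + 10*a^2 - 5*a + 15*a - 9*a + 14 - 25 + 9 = -a^3 + 2*a^2 + a - 2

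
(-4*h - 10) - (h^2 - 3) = -h^2 - 4*h - 7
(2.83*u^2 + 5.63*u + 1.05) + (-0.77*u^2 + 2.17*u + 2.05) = 2.06*u^2 + 7.8*u + 3.1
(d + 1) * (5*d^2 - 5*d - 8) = 5*d^3 - 13*d - 8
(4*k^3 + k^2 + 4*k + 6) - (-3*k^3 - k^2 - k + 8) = 7*k^3 + 2*k^2 + 5*k - 2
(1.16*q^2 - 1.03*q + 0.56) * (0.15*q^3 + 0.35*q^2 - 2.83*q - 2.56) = 0.174*q^5 + 0.2515*q^4 - 3.5593*q^3 + 0.141300000000001*q^2 + 1.052*q - 1.4336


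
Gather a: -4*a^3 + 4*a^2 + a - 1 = -4*a^3 + 4*a^2 + a - 1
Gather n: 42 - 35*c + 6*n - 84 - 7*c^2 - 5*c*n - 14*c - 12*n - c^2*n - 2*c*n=-7*c^2 - 49*c + n*(-c^2 - 7*c - 6) - 42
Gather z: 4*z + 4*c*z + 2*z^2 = 2*z^2 + z*(4*c + 4)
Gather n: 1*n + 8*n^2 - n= 8*n^2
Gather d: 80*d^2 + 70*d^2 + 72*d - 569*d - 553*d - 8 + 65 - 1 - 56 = 150*d^2 - 1050*d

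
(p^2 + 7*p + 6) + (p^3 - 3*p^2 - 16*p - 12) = p^3 - 2*p^2 - 9*p - 6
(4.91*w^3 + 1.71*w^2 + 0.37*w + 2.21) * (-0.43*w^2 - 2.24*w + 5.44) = -2.1113*w^5 - 11.7337*w^4 + 22.7209*w^3 + 7.5233*w^2 - 2.9376*w + 12.0224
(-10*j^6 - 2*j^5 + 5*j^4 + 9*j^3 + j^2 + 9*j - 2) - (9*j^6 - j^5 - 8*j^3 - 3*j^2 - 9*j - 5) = -19*j^6 - j^5 + 5*j^4 + 17*j^3 + 4*j^2 + 18*j + 3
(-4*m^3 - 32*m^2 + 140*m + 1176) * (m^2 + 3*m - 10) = -4*m^5 - 44*m^4 + 84*m^3 + 1916*m^2 + 2128*m - 11760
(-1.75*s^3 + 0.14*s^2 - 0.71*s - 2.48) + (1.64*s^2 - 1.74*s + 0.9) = -1.75*s^3 + 1.78*s^2 - 2.45*s - 1.58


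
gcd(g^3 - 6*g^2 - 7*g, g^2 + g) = g^2 + g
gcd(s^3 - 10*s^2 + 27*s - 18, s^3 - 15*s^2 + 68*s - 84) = s - 6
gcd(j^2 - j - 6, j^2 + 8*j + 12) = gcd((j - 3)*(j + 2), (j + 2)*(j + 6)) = j + 2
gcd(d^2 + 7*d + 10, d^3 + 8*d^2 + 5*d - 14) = d + 2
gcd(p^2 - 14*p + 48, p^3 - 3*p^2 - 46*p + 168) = p - 6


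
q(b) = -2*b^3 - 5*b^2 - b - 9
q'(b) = -6*b^2 - 10*b - 1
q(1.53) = -29.40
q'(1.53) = -30.35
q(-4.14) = 51.36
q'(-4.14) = -62.44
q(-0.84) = -10.50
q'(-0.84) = 3.17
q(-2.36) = -8.20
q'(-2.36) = -10.82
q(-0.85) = -10.53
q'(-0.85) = 3.16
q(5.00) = -389.00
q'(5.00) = -201.00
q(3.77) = -191.00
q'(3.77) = -123.98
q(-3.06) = 4.55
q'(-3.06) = -26.58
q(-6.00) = 249.00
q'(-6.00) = -157.00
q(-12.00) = 2739.00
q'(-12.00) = -745.00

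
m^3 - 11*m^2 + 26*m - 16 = (m - 8)*(m - 2)*(m - 1)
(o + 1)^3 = o^3 + 3*o^2 + 3*o + 1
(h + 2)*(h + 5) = h^2 + 7*h + 10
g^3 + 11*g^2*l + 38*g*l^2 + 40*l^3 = (g + 2*l)*(g + 4*l)*(g + 5*l)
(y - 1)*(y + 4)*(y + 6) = y^3 + 9*y^2 + 14*y - 24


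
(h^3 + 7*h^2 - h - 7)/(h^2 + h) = h + 6 - 7/h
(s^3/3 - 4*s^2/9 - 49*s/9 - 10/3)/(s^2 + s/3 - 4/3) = (3*s^3 - 4*s^2 - 49*s - 30)/(3*(3*s^2 + s - 4))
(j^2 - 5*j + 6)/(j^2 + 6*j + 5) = (j^2 - 5*j + 6)/(j^2 + 6*j + 5)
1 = 1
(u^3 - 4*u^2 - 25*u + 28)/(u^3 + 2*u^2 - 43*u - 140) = (u - 1)/(u + 5)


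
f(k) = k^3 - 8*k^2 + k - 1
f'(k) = 3*k^2 - 16*k + 1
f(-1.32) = -18.56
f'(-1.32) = 27.35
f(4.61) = -68.43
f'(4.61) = -9.00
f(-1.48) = -23.24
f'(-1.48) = 31.25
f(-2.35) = -60.51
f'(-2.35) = 55.17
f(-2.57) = -73.38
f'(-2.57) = 61.93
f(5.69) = -70.10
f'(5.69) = 7.09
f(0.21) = -1.13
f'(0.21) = -2.23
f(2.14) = -25.70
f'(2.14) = -19.50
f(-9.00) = -1387.00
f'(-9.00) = 388.00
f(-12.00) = -2893.00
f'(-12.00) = 625.00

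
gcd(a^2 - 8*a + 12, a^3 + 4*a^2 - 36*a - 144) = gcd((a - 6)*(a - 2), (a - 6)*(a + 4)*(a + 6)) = a - 6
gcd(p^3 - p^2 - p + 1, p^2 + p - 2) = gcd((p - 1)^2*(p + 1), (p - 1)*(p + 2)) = p - 1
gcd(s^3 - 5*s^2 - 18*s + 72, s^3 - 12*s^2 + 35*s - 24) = s - 3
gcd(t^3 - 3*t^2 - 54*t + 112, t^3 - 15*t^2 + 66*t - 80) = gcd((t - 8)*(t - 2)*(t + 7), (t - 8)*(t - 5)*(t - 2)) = t^2 - 10*t + 16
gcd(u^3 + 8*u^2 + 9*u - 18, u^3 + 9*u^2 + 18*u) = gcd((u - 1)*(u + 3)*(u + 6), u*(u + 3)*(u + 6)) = u^2 + 9*u + 18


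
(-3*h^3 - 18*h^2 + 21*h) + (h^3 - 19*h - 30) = -2*h^3 - 18*h^2 + 2*h - 30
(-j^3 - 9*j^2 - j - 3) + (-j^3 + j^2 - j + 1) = -2*j^3 - 8*j^2 - 2*j - 2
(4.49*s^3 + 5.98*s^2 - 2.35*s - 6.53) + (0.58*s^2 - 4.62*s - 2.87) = 4.49*s^3 + 6.56*s^2 - 6.97*s - 9.4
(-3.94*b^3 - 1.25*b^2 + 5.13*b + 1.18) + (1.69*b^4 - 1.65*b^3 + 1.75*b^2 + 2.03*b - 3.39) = 1.69*b^4 - 5.59*b^3 + 0.5*b^2 + 7.16*b - 2.21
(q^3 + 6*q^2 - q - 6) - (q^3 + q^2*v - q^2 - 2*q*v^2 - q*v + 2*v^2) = -q^2*v + 7*q^2 + 2*q*v^2 + q*v - q - 2*v^2 - 6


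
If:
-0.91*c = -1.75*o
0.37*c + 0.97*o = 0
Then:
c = 0.00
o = 0.00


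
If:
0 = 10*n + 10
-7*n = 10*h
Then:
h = 7/10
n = -1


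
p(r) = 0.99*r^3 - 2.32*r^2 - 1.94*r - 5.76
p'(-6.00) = 132.82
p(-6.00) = -291.48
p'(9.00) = 196.87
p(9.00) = 510.57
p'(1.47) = -2.34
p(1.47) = -10.48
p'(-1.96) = 18.56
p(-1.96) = -18.32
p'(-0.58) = 1.75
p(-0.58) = -5.61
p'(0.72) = -3.74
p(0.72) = -7.99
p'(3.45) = 17.40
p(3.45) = 0.59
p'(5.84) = 72.26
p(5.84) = 100.97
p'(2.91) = 9.71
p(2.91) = -6.66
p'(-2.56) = 29.40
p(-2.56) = -32.61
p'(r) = 2.97*r^2 - 4.64*r - 1.94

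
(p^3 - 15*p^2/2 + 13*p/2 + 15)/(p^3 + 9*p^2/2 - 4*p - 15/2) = (2*p^2 - 17*p + 30)/(2*p^2 + 7*p - 15)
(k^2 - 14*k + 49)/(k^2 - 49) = (k - 7)/(k + 7)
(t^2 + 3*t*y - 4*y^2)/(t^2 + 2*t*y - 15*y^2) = (t^2 + 3*t*y - 4*y^2)/(t^2 + 2*t*y - 15*y^2)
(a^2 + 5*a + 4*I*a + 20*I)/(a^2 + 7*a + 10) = (a + 4*I)/(a + 2)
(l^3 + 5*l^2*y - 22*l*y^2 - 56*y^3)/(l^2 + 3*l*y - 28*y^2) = l + 2*y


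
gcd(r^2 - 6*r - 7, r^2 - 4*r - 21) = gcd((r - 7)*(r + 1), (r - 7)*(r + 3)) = r - 7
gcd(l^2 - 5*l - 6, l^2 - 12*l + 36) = l - 6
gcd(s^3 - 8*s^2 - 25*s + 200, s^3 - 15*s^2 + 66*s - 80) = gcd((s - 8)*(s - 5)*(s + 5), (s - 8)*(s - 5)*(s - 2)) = s^2 - 13*s + 40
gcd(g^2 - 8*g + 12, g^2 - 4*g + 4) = g - 2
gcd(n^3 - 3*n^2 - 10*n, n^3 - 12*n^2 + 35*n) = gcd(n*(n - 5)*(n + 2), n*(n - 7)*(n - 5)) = n^2 - 5*n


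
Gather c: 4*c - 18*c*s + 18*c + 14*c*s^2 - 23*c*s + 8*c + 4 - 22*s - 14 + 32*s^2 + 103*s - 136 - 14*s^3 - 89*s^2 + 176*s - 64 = c*(14*s^2 - 41*s + 30) - 14*s^3 - 57*s^2 + 257*s - 210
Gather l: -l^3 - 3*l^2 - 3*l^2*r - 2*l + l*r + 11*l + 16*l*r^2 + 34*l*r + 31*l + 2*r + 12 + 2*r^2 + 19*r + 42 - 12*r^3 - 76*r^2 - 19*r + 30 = -l^3 + l^2*(-3*r - 3) + l*(16*r^2 + 35*r + 40) - 12*r^3 - 74*r^2 + 2*r + 84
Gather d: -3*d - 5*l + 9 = -3*d - 5*l + 9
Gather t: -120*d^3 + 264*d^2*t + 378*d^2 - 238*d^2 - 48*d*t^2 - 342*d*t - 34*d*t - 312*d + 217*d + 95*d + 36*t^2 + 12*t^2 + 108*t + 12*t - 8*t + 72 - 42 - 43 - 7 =-120*d^3 + 140*d^2 + t^2*(48 - 48*d) + t*(264*d^2 - 376*d + 112) - 20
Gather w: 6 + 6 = 12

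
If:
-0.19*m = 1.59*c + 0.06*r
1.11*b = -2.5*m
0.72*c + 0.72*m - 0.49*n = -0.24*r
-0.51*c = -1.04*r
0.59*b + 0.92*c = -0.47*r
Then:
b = 0.00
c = 0.00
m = 0.00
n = 0.00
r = 0.00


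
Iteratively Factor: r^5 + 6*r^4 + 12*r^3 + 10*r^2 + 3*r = (r + 1)*(r^4 + 5*r^3 + 7*r^2 + 3*r) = (r + 1)^2*(r^3 + 4*r^2 + 3*r) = (r + 1)^2*(r + 3)*(r^2 + r) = r*(r + 1)^2*(r + 3)*(r + 1)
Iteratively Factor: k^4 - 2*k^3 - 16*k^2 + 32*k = (k - 2)*(k^3 - 16*k) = k*(k - 2)*(k^2 - 16) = k*(k - 2)*(k + 4)*(k - 4)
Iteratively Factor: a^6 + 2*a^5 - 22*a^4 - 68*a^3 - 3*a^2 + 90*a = (a)*(a^5 + 2*a^4 - 22*a^3 - 68*a^2 - 3*a + 90) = a*(a + 3)*(a^4 - a^3 - 19*a^2 - 11*a + 30) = a*(a + 3)^2*(a^3 - 4*a^2 - 7*a + 10) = a*(a + 2)*(a + 3)^2*(a^2 - 6*a + 5) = a*(a - 5)*(a + 2)*(a + 3)^2*(a - 1)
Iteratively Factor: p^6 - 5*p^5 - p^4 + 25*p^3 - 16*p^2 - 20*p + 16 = (p - 4)*(p^5 - p^4 - 5*p^3 + 5*p^2 + 4*p - 4) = (p - 4)*(p - 1)*(p^4 - 5*p^2 + 4) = (p - 4)*(p - 2)*(p - 1)*(p^3 + 2*p^2 - p - 2) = (p - 4)*(p - 2)*(p - 1)*(p + 2)*(p^2 - 1) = (p - 4)*(p - 2)*(p - 1)^2*(p + 2)*(p + 1)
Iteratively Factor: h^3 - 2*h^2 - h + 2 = (h - 1)*(h^2 - h - 2) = (h - 1)*(h + 1)*(h - 2)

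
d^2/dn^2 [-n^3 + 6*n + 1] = -6*n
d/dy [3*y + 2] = 3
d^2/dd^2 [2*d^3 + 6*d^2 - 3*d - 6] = 12*d + 12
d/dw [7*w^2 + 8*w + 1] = 14*w + 8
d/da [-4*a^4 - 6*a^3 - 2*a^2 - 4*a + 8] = -16*a^3 - 18*a^2 - 4*a - 4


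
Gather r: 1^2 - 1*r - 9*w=-r - 9*w + 1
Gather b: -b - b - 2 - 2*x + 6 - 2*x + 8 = -2*b - 4*x + 12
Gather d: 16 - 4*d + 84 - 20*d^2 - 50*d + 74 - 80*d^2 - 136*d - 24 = -100*d^2 - 190*d + 150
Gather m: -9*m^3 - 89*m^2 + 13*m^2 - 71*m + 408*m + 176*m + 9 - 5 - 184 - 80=-9*m^3 - 76*m^2 + 513*m - 260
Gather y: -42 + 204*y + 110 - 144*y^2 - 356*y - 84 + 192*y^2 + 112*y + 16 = 48*y^2 - 40*y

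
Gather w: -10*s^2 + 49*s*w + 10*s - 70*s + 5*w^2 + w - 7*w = -10*s^2 - 60*s + 5*w^2 + w*(49*s - 6)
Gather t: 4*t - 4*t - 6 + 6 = 0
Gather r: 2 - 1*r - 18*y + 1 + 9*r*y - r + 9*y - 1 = r*(9*y - 2) - 9*y + 2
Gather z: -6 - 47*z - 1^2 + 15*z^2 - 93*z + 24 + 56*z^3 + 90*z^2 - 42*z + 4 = 56*z^3 + 105*z^2 - 182*z + 21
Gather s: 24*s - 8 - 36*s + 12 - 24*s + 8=12 - 36*s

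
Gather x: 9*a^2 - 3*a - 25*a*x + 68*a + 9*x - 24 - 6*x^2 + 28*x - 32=9*a^2 + 65*a - 6*x^2 + x*(37 - 25*a) - 56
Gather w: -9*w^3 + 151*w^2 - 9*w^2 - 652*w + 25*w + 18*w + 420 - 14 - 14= -9*w^3 + 142*w^2 - 609*w + 392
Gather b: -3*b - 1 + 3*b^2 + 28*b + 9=3*b^2 + 25*b + 8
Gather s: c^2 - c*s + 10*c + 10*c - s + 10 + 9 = c^2 + 20*c + s*(-c - 1) + 19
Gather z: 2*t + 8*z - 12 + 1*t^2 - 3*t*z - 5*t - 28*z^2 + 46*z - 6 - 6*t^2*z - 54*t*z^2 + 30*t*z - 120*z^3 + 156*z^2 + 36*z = t^2 - 3*t - 120*z^3 + z^2*(128 - 54*t) + z*(-6*t^2 + 27*t + 90) - 18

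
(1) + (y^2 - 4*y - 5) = y^2 - 4*y - 4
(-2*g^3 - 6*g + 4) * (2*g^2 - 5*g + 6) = -4*g^5 + 10*g^4 - 24*g^3 + 38*g^2 - 56*g + 24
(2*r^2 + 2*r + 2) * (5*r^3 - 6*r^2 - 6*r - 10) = 10*r^5 - 2*r^4 - 14*r^3 - 44*r^2 - 32*r - 20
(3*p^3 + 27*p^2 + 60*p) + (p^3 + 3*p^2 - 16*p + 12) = 4*p^3 + 30*p^2 + 44*p + 12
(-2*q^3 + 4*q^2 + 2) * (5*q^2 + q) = -10*q^5 + 18*q^4 + 4*q^3 + 10*q^2 + 2*q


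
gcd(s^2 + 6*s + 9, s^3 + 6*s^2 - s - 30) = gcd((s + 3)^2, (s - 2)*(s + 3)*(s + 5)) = s + 3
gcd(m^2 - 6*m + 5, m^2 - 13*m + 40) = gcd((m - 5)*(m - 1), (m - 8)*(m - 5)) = m - 5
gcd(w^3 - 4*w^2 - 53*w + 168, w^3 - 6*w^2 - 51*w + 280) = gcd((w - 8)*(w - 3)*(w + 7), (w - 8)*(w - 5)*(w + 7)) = w^2 - w - 56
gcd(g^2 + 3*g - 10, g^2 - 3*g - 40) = g + 5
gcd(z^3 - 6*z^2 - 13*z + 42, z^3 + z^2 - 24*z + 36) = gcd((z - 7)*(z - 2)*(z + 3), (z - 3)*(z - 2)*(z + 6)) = z - 2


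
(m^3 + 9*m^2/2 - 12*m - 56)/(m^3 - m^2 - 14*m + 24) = (m^2 + m/2 - 14)/(m^2 - 5*m + 6)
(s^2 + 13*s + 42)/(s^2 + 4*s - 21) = (s + 6)/(s - 3)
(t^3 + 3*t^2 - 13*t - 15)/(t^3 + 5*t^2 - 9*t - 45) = (t + 1)/(t + 3)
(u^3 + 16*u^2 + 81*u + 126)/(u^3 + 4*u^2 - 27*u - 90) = (u + 7)/(u - 5)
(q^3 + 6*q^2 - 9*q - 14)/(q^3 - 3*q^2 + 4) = (q + 7)/(q - 2)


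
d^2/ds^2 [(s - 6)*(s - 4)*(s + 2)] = 6*s - 16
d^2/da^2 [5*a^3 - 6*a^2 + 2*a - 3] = 30*a - 12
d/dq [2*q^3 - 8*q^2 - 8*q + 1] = 6*q^2 - 16*q - 8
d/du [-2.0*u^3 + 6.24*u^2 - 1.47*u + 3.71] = -6.0*u^2 + 12.48*u - 1.47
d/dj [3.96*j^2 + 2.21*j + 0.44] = 7.92*j + 2.21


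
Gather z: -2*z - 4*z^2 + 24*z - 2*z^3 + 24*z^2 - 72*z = -2*z^3 + 20*z^2 - 50*z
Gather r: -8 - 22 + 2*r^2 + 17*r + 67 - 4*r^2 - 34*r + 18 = -2*r^2 - 17*r + 55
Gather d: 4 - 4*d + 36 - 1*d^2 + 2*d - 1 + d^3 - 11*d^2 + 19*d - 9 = d^3 - 12*d^2 + 17*d + 30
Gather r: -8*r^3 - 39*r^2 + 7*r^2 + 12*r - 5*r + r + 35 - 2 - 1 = -8*r^3 - 32*r^2 + 8*r + 32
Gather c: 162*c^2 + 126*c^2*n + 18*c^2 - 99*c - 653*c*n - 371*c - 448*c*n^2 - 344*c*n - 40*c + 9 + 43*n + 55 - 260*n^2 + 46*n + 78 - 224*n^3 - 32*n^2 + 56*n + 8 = c^2*(126*n + 180) + c*(-448*n^2 - 997*n - 510) - 224*n^3 - 292*n^2 + 145*n + 150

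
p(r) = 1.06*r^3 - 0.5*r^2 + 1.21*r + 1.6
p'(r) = 3.18*r^2 - 1.0*r + 1.21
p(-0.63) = 0.37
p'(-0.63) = 3.10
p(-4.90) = -141.04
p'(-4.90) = 82.46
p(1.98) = 10.26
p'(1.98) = 11.70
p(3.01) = 29.62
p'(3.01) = 27.01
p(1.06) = 3.58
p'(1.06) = 3.72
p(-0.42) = 0.93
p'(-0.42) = 2.19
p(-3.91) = -74.14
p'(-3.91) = 53.74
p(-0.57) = 0.55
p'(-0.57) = 2.81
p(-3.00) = -35.15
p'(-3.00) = 32.83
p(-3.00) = -35.15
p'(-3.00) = 32.83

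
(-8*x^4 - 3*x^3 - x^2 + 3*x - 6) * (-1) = 8*x^4 + 3*x^3 + x^2 - 3*x + 6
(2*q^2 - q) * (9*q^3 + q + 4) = 18*q^5 - 9*q^4 + 2*q^3 + 7*q^2 - 4*q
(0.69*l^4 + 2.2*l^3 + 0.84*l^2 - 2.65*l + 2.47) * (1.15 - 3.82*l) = -2.6358*l^5 - 7.6105*l^4 - 0.6788*l^3 + 11.089*l^2 - 12.4829*l + 2.8405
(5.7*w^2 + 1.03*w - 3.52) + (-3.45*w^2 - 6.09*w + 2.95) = 2.25*w^2 - 5.06*w - 0.57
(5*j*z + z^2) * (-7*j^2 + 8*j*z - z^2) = -35*j^3*z + 33*j^2*z^2 + 3*j*z^3 - z^4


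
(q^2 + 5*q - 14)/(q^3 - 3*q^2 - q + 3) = (q^2 + 5*q - 14)/(q^3 - 3*q^2 - q + 3)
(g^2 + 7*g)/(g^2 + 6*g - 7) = g/(g - 1)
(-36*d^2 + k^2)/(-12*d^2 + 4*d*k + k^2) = (6*d - k)/(2*d - k)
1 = 1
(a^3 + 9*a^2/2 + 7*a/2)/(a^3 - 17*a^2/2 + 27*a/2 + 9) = a*(2*a^2 + 9*a + 7)/(2*a^3 - 17*a^2 + 27*a + 18)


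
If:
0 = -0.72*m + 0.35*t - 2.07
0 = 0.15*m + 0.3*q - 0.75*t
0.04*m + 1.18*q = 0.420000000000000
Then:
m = -3.09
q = 0.46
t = -0.43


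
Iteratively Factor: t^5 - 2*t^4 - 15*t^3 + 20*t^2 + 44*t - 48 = (t - 2)*(t^4 - 15*t^2 - 10*t + 24) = (t - 2)*(t - 1)*(t^3 + t^2 - 14*t - 24) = (t - 4)*(t - 2)*(t - 1)*(t^2 + 5*t + 6) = (t - 4)*(t - 2)*(t - 1)*(t + 2)*(t + 3)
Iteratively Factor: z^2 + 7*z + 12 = (z + 4)*(z + 3)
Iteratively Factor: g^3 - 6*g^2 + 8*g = (g)*(g^2 - 6*g + 8) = g*(g - 4)*(g - 2)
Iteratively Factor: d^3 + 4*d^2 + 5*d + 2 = (d + 1)*(d^2 + 3*d + 2) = (d + 1)*(d + 2)*(d + 1)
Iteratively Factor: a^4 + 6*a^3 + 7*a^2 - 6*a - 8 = (a + 1)*(a^3 + 5*a^2 + 2*a - 8) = (a - 1)*(a + 1)*(a^2 + 6*a + 8) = (a - 1)*(a + 1)*(a + 4)*(a + 2)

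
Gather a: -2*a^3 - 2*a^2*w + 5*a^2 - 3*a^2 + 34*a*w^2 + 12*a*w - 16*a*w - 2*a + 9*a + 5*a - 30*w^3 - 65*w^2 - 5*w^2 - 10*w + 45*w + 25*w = -2*a^3 + a^2*(2 - 2*w) + a*(34*w^2 - 4*w + 12) - 30*w^3 - 70*w^2 + 60*w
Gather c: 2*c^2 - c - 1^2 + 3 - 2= 2*c^2 - c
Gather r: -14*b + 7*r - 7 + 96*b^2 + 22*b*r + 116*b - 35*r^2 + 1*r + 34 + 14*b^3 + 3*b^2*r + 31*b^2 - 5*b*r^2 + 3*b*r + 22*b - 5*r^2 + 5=14*b^3 + 127*b^2 + 124*b + r^2*(-5*b - 40) + r*(3*b^2 + 25*b + 8) + 32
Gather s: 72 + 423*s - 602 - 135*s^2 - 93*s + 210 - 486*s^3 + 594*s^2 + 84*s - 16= -486*s^3 + 459*s^2 + 414*s - 336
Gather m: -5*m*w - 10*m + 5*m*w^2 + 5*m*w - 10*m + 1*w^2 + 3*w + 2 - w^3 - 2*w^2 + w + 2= m*(5*w^2 - 20) - w^3 - w^2 + 4*w + 4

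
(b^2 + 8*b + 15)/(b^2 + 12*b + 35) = (b + 3)/(b + 7)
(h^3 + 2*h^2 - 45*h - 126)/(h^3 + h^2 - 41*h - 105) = (h + 6)/(h + 5)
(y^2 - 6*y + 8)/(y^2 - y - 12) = (y - 2)/(y + 3)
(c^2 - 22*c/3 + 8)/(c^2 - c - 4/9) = 3*(c - 6)/(3*c + 1)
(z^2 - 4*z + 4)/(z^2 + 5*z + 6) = (z^2 - 4*z + 4)/(z^2 + 5*z + 6)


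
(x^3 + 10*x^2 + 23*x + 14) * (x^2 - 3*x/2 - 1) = x^5 + 17*x^4/2 + 7*x^3 - 61*x^2/2 - 44*x - 14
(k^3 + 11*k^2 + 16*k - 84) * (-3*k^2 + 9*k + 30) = -3*k^5 - 24*k^4 + 81*k^3 + 726*k^2 - 276*k - 2520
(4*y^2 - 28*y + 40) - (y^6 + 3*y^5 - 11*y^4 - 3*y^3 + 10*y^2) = -y^6 - 3*y^5 + 11*y^4 + 3*y^3 - 6*y^2 - 28*y + 40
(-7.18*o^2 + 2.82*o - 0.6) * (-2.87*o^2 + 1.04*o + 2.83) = 20.6066*o^4 - 15.5606*o^3 - 15.6646*o^2 + 7.3566*o - 1.698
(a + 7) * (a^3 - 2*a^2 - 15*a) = a^4 + 5*a^3 - 29*a^2 - 105*a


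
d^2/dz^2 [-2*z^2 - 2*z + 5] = -4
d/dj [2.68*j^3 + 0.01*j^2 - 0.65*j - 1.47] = 8.04*j^2 + 0.02*j - 0.65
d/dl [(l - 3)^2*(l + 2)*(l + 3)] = 4*l^3 - 3*l^2 - 30*l + 9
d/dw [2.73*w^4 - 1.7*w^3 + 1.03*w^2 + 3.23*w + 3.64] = 10.92*w^3 - 5.1*w^2 + 2.06*w + 3.23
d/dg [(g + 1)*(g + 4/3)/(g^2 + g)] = -4/(3*g^2)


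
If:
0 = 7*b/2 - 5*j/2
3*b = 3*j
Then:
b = 0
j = 0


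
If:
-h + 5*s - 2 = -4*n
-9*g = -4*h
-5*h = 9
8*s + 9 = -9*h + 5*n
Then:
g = -4/5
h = -9/5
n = -172/285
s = 149/285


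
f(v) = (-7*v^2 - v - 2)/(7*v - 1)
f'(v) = (-14*v - 1)/(7*v - 1) - 7*(-7*v^2 - v - 2)/(7*v - 1)^2 = (-49*v^2 + 14*v + 15)/(49*v^2 - 14*v + 1)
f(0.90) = -1.62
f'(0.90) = -0.43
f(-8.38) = 8.13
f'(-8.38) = -1.00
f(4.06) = -4.43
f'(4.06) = -0.98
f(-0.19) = 0.89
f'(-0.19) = 1.95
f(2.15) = -2.60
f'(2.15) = -0.92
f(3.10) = -3.50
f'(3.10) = -0.96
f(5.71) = -6.05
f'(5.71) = -0.99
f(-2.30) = 2.15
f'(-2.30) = -0.95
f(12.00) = -12.31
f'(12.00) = -1.00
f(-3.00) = 2.82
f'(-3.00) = -0.97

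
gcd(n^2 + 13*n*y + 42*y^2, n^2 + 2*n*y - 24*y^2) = n + 6*y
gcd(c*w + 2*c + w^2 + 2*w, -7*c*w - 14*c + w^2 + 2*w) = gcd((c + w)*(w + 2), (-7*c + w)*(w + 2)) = w + 2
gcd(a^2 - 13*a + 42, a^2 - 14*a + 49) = a - 7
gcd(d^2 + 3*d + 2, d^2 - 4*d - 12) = d + 2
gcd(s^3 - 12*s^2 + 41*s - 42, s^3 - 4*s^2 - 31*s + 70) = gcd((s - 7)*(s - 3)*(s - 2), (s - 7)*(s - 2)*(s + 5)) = s^2 - 9*s + 14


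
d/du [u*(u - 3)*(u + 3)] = 3*u^2 - 9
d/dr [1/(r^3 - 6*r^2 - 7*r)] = (-3*r^2 + 12*r + 7)/(r^2*(-r^2 + 6*r + 7)^2)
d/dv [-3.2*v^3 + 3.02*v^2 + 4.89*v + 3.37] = -9.6*v^2 + 6.04*v + 4.89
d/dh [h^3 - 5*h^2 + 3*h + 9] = 3*h^2 - 10*h + 3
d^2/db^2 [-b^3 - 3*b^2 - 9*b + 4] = -6*b - 6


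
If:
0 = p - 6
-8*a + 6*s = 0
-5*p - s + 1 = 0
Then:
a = -87/4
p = 6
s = -29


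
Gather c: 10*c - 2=10*c - 2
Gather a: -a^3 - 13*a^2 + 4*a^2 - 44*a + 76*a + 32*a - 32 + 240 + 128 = -a^3 - 9*a^2 + 64*a + 336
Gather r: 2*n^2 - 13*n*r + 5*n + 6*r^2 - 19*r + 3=2*n^2 + 5*n + 6*r^2 + r*(-13*n - 19) + 3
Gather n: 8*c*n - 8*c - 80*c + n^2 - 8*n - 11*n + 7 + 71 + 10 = -88*c + n^2 + n*(8*c - 19) + 88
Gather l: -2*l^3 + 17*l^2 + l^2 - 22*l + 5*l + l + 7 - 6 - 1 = -2*l^3 + 18*l^2 - 16*l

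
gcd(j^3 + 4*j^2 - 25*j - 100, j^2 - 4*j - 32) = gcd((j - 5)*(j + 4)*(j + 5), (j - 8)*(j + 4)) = j + 4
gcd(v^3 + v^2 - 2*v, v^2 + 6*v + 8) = v + 2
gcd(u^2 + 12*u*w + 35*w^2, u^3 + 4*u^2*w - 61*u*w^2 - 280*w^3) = u^2 + 12*u*w + 35*w^2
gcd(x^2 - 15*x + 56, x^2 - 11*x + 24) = x - 8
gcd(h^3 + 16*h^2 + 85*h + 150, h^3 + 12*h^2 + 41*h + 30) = h^2 + 11*h + 30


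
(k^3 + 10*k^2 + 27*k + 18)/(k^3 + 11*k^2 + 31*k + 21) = (k + 6)/(k + 7)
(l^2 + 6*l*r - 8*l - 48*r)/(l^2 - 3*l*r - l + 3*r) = (l^2 + 6*l*r - 8*l - 48*r)/(l^2 - 3*l*r - l + 3*r)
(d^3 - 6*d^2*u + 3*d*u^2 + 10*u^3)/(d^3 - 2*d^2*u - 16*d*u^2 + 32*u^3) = (-d^2 + 4*d*u + 5*u^2)/(-d^2 + 16*u^2)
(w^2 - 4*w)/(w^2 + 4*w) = (w - 4)/(w + 4)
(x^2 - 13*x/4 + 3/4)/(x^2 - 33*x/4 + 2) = (x - 3)/(x - 8)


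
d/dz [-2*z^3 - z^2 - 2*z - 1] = -6*z^2 - 2*z - 2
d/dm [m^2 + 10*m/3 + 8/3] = 2*m + 10/3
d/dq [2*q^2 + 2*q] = 4*q + 2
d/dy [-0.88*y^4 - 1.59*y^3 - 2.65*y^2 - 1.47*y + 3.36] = -3.52*y^3 - 4.77*y^2 - 5.3*y - 1.47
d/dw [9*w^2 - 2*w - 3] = 18*w - 2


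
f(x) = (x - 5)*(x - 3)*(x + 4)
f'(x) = (x - 5)*(x - 3) + (x - 5)*(x + 4) + (x - 3)*(x + 4)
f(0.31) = 54.38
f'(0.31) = -19.19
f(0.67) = 47.12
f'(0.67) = -21.01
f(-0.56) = 68.09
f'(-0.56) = -11.58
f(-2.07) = 69.18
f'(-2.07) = 12.41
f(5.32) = 6.92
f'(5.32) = 25.35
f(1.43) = 30.43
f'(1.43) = -22.31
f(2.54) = 7.40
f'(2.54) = -17.97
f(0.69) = 46.69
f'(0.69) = -21.09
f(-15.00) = -3960.00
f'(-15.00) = 778.00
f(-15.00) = -3960.00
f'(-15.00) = 778.00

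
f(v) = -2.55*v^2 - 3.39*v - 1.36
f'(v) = -5.1*v - 3.39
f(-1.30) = -1.26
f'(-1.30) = 3.24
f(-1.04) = -0.59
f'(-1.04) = 1.91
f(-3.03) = -14.50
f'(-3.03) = 12.06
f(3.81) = -51.29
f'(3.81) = -22.82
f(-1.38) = -1.54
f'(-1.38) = 3.65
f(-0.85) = -0.32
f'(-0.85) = 0.94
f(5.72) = -104.18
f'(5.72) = -32.56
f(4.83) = -77.22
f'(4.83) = -28.02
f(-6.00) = -72.82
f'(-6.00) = 27.21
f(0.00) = -1.36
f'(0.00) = -3.39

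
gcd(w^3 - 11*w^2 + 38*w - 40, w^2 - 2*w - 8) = w - 4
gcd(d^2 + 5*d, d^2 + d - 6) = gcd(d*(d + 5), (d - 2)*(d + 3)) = 1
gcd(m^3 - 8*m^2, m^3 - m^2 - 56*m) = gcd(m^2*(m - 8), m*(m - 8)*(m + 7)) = m^2 - 8*m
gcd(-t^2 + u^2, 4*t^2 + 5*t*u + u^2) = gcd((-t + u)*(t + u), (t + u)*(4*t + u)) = t + u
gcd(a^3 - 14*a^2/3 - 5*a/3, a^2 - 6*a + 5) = a - 5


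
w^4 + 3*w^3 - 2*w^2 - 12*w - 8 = (w - 2)*(w + 1)*(w + 2)^2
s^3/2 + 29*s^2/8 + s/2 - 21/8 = (s/2 + 1/2)*(s - 3/4)*(s + 7)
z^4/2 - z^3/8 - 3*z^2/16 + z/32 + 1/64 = (z/2 + 1/4)*(z - 1/2)^2*(z + 1/4)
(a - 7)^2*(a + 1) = a^3 - 13*a^2 + 35*a + 49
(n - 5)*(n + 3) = n^2 - 2*n - 15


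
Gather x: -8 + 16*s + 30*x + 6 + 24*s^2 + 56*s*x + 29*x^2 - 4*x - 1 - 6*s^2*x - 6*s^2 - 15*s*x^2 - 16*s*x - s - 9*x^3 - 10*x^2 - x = 18*s^2 + 15*s - 9*x^3 + x^2*(19 - 15*s) + x*(-6*s^2 + 40*s + 25) - 3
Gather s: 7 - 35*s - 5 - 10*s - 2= -45*s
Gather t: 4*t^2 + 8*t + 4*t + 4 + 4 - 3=4*t^2 + 12*t + 5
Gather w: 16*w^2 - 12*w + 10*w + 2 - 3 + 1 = 16*w^2 - 2*w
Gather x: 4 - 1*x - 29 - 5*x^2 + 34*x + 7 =-5*x^2 + 33*x - 18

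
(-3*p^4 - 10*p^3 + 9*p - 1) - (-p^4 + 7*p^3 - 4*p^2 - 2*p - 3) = -2*p^4 - 17*p^3 + 4*p^2 + 11*p + 2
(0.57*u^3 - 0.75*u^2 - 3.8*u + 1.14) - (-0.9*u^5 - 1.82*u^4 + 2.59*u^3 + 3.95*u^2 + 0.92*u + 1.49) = 0.9*u^5 + 1.82*u^4 - 2.02*u^3 - 4.7*u^2 - 4.72*u - 0.35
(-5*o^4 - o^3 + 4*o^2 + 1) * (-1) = 5*o^4 + o^3 - 4*o^2 - 1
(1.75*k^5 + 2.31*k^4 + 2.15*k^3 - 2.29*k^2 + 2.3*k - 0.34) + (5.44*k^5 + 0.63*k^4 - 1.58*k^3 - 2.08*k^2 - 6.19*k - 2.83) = 7.19*k^5 + 2.94*k^4 + 0.57*k^3 - 4.37*k^2 - 3.89*k - 3.17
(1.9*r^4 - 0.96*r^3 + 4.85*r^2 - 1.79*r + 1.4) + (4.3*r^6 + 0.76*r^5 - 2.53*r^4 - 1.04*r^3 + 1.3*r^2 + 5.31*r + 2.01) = 4.3*r^6 + 0.76*r^5 - 0.63*r^4 - 2.0*r^3 + 6.15*r^2 + 3.52*r + 3.41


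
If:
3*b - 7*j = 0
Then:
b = 7*j/3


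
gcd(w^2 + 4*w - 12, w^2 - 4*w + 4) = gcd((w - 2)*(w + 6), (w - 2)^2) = w - 2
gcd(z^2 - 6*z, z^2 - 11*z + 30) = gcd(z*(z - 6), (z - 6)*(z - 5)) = z - 6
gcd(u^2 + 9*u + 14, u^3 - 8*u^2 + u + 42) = u + 2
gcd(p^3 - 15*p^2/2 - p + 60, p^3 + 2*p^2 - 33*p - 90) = p - 6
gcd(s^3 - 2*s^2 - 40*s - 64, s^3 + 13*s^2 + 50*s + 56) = s^2 + 6*s + 8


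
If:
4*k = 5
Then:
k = 5/4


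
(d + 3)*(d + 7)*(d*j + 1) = d^3*j + 10*d^2*j + d^2 + 21*d*j + 10*d + 21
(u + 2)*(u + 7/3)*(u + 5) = u^3 + 28*u^2/3 + 79*u/3 + 70/3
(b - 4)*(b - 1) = b^2 - 5*b + 4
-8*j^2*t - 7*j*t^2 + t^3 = t*(-8*j + t)*(j + t)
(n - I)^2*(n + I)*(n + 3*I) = n^4 + 2*I*n^3 + 4*n^2 + 2*I*n + 3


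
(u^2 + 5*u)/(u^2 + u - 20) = u/(u - 4)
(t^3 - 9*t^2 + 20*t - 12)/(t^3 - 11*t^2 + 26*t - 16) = (t - 6)/(t - 8)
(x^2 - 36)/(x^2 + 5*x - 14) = (x^2 - 36)/(x^2 + 5*x - 14)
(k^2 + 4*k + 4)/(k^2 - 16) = (k^2 + 4*k + 4)/(k^2 - 16)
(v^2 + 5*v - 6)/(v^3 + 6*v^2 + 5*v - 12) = (v + 6)/(v^2 + 7*v + 12)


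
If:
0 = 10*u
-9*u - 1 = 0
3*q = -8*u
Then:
No Solution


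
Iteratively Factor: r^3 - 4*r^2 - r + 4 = (r + 1)*(r^2 - 5*r + 4) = (r - 4)*(r + 1)*(r - 1)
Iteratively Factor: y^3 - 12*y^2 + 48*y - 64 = (y - 4)*(y^2 - 8*y + 16) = (y - 4)^2*(y - 4)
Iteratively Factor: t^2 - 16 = (t - 4)*(t + 4)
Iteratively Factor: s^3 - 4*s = (s)*(s^2 - 4) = s*(s + 2)*(s - 2)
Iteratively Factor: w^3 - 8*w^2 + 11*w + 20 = (w - 4)*(w^2 - 4*w - 5) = (w - 5)*(w - 4)*(w + 1)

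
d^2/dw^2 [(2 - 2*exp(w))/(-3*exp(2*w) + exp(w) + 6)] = (18*exp(4*w) - 66*exp(3*w) + 234*exp(2*w) - 158*exp(w) + 84)*exp(w)/(27*exp(6*w) - 27*exp(5*w) - 153*exp(4*w) + 107*exp(3*w) + 306*exp(2*w) - 108*exp(w) - 216)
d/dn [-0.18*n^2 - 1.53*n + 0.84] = -0.36*n - 1.53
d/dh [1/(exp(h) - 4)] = -exp(h)/(exp(h) - 4)^2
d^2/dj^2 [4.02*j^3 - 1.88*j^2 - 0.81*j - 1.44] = 24.12*j - 3.76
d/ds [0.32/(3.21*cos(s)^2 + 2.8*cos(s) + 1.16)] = (2.0544*cos(s) + 0.896)*sin(s)/(3.21*cos(s)^2 + 2.8*cos(s) + 1.16)^2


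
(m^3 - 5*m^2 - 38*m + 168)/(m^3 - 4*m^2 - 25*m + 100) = (m^2 - m - 42)/(m^2 - 25)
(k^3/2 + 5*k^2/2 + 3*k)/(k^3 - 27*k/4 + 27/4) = 2*k*(k + 2)/(4*k^2 - 12*k + 9)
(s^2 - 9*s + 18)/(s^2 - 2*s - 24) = (s - 3)/(s + 4)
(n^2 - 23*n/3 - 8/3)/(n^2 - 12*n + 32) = (n + 1/3)/(n - 4)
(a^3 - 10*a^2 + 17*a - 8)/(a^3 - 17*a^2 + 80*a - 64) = (a - 1)/(a - 8)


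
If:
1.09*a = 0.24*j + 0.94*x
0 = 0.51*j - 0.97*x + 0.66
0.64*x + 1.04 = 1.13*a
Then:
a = 1.88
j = 1.91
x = 1.69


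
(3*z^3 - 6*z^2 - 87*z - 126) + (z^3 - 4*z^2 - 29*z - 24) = 4*z^3 - 10*z^2 - 116*z - 150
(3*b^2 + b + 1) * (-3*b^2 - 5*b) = -9*b^4 - 18*b^3 - 8*b^2 - 5*b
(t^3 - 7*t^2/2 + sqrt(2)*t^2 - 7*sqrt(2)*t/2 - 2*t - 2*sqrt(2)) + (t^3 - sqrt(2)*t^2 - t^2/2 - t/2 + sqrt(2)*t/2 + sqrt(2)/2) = 2*t^3 - 4*t^2 - 3*sqrt(2)*t - 5*t/2 - 3*sqrt(2)/2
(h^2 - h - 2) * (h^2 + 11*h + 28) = h^4 + 10*h^3 + 15*h^2 - 50*h - 56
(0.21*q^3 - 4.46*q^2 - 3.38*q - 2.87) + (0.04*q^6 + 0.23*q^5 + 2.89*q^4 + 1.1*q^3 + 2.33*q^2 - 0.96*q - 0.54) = 0.04*q^6 + 0.23*q^5 + 2.89*q^4 + 1.31*q^3 - 2.13*q^2 - 4.34*q - 3.41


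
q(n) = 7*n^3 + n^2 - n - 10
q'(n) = 21*n^2 + 2*n - 1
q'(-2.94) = 174.64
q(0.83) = -6.14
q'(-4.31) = 380.48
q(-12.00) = -11950.00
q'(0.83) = 15.13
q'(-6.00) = 743.00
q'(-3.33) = 225.21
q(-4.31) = -547.55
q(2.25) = 72.55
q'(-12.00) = 2999.00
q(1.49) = 13.89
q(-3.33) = -254.06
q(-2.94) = -176.30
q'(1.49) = 48.60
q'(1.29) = 36.53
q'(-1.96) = 75.75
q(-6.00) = -1480.00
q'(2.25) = 109.81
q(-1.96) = -56.91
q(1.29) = 5.40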